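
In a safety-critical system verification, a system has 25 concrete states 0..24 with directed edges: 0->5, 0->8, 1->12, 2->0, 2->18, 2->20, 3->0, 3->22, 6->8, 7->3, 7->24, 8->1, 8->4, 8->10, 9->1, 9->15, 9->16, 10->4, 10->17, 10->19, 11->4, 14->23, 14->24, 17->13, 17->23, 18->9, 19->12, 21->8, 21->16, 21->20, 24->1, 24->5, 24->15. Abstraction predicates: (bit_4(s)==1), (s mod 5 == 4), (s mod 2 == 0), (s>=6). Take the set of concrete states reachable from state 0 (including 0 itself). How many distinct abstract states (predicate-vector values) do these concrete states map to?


BFS from 0:
Concrete reachable: {0, 1, 4, 5, 8, 10, 12, 13, 17, 19, 23}
Abstract via predicates (bit_4(s)==1), (s mod 5 == 4), (s mod 2 == 0), (s>=6):
  (0,0,0,0) <- {1, 5}
  (0,0,0,1) <- {13}
  (0,0,1,0) <- {0}
  (0,0,1,1) <- {8, 10, 12}
  (0,1,1,0) <- {4}
  (1,0,0,1) <- {17, 23}
  (1,1,0,1) <- {19}
Distinct abstract states = 7

7


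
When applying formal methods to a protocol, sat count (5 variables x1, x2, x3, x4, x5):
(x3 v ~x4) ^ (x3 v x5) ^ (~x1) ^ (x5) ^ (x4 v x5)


CNF with 5 clauses over 5 vars (32 assignments).
An assignment satisfies CNF iff every clause has >=1 true literal.
Check each row (bits = x1,x2,x3,x4,x5; clause T/F shown):
  row 0 [00000]: clauses=TFTFF -> 0
  row 1 [00001]: clauses=TTTTT -> 1
  row 2 [00010]: clauses=FFTFT -> 0
  row 3 [00011]: clauses=FTTTT -> 0
  row 4 [00100]: clauses=TTTFF -> 0
  row 5 [00101]: clauses=TTTTT -> 1
  row 6 [00110]: clauses=TTTFT -> 0
  row 7 [00111]: clauses=TTTTT -> 1
  row 8 [01000]: clauses=TFTFF -> 0
  row 9 [01001]: clauses=TTTTT -> 1
  row 10 [01010]: clauses=FFTFT -> 0
  row 11 [01011]: clauses=FTTTT -> 0
  row 12 [01100]: clauses=TTTFF -> 0
  row 13 [01101]: clauses=TTTTT -> 1
  row 14 [01110]: clauses=TTTFT -> 0
  row 15 [01111]: clauses=TTTTT -> 1
  row 16 [10000]: clauses=TFFFF -> 0
  row 17 [10001]: clauses=TTFTT -> 0
  row 18 [10010]: clauses=FFFFT -> 0
  row 19 [10011]: clauses=FTFTT -> 0
  row 20 [10100]: clauses=TTFFF -> 0
  row 21 [10101]: clauses=TTFTT -> 0
  row 22 [10110]: clauses=TTFFT -> 0
  row 23 [10111]: clauses=TTFTT -> 0
  row 24 [11000]: clauses=TFFFF -> 0
  row 25 [11001]: clauses=TTFTT -> 0
  row 26 [11010]: clauses=FFFFT -> 0
  row 27 [11011]: clauses=FTFTT -> 0
  row 28 [11100]: clauses=TTFFF -> 0
  row 29 [11101]: clauses=TTFTT -> 0
  row 30 [11110]: clauses=TTFFT -> 0
  row 31 [11111]: clauses=TTFTT -> 0
Full result column, 8 rows per line (x1,x2 fixed per line; x3,x4,x5 runs 000..111 left to right):
  rows 0-7 [x1,x2=00]: 01000101  (ones: 3)
  rows 8-15 [x1,x2=01]: 01000101  (ones: 3)
  rows 16-23 [x1,x2=10]: 00000000  (ones: 0)
  rows 24-31 [x1,x2=11]: 00000000  (ones: 0)
Satisfying assignments = 3+3+0+0 = 6

6


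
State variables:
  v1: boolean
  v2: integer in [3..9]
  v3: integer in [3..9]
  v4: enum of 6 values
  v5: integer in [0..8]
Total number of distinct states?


State space = product of domain sizes of all variables.
Domain sizes:
  v1 (boolean): 2
  v2 (integer in [3..9]): 7
  v3 (integer in [3..9]): 7
  v4 (enum of 6 values): 6
  v5 (integer in [0..8]): 9
Product = 2 * 7 * 7 * 6 * 9 = 5292

5292


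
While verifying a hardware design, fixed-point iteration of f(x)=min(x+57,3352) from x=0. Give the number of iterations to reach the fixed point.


Step 1: x=0, cap=3352, increment=57
Step 2: x grows by 57 each step until capped at 3352; fixed point is x=3352
Step 3: iterations = ceil(3352/57) = 59

59


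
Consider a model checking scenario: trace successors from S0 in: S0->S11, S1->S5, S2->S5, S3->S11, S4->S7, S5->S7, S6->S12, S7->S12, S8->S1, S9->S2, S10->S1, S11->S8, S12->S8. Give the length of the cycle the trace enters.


Trace from S0 until a state repeats:
  S0 -> S11 -> S8 -> S1 -> S5 -> S7 -> S12 -> S8
S8 first seen at step 2, revisited at step 7.
Cycle length = 7 - 2 = 5

5


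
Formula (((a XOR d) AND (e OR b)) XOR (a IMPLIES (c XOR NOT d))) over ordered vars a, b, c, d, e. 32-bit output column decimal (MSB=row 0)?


Formula: (((a XOR d) AND (e OR b)) XOR (a IMPLIES (c XOR NOT d))) over a, b, c, d, e (32 rows)
Evaluate each row (bits = a,b,c,d,e, MSB first):
  row 0 [00000]: (((0 XOR 0) AND (0 OR 0)) XOR (0 IMPLIES (0 XOR NOT 0))) -> 1
  row 1 [00001]: (((0 XOR 0) AND (1 OR 0)) XOR (0 IMPLIES (0 XOR NOT 0))) -> 1
  row 2 [00010]: (((0 XOR 1) AND (0 OR 0)) XOR (0 IMPLIES (0 XOR NOT 1))) -> 1
  row 3 [00011]: (((0 XOR 1) AND (1 OR 0)) XOR (0 IMPLIES (0 XOR NOT 1))) -> 0
  row 4 [00100]: (((0 XOR 0) AND (0 OR 0)) XOR (0 IMPLIES (1 XOR NOT 0))) -> 1
  row 5 [00101]: (((0 XOR 0) AND (1 OR 0)) XOR (0 IMPLIES (1 XOR NOT 0))) -> 1
  row 6 [00110]: (((0 XOR 1) AND (0 OR 0)) XOR (0 IMPLIES (1 XOR NOT 1))) -> 1
  row 7 [00111]: (((0 XOR 1) AND (1 OR 0)) XOR (0 IMPLIES (1 XOR NOT 1))) -> 0
  row 8 [01000]: (((0 XOR 0) AND (0 OR 1)) XOR (0 IMPLIES (0 XOR NOT 0))) -> 1
  row 9 [01001]: (((0 XOR 0) AND (1 OR 1)) XOR (0 IMPLIES (0 XOR NOT 0))) -> 1
  row 10 [01010]: (((0 XOR 1) AND (0 OR 1)) XOR (0 IMPLIES (0 XOR NOT 1))) -> 0
  row 11 [01011]: (((0 XOR 1) AND (1 OR 1)) XOR (0 IMPLIES (0 XOR NOT 1))) -> 0
  row 12 [01100]: (((0 XOR 0) AND (0 OR 1)) XOR (0 IMPLIES (1 XOR NOT 0))) -> 1
  row 13 [01101]: (((0 XOR 0) AND (1 OR 1)) XOR (0 IMPLIES (1 XOR NOT 0))) -> 1
  row 14 [01110]: (((0 XOR 1) AND (0 OR 1)) XOR (0 IMPLIES (1 XOR NOT 1))) -> 0
  row 15 [01111]: (((0 XOR 1) AND (1 OR 1)) XOR (0 IMPLIES (1 XOR NOT 1))) -> 0
  row 16 [10000]: (((1 XOR 0) AND (0 OR 0)) XOR (1 IMPLIES (0 XOR NOT 0))) -> 1
  row 17 [10001]: (((1 XOR 0) AND (1 OR 0)) XOR (1 IMPLIES (0 XOR NOT 0))) -> 0
  row 18 [10010]: (((1 XOR 1) AND (0 OR 0)) XOR (1 IMPLIES (0 XOR NOT 1))) -> 0
  row 19 [10011]: (((1 XOR 1) AND (1 OR 0)) XOR (1 IMPLIES (0 XOR NOT 1))) -> 0
  row 20 [10100]: (((1 XOR 0) AND (0 OR 0)) XOR (1 IMPLIES (1 XOR NOT 0))) -> 0
  row 21 [10101]: (((1 XOR 0) AND (1 OR 0)) XOR (1 IMPLIES (1 XOR NOT 0))) -> 1
  row 22 [10110]: (((1 XOR 1) AND (0 OR 0)) XOR (1 IMPLIES (1 XOR NOT 1))) -> 1
  row 23 [10111]: (((1 XOR 1) AND (1 OR 0)) XOR (1 IMPLIES (1 XOR NOT 1))) -> 1
  row 24 [11000]: (((1 XOR 0) AND (0 OR 1)) XOR (1 IMPLIES (0 XOR NOT 0))) -> 0
  row 25 [11001]: (((1 XOR 0) AND (1 OR 1)) XOR (1 IMPLIES (0 XOR NOT 0))) -> 0
  row 26 [11010]: (((1 XOR 1) AND (0 OR 1)) XOR (1 IMPLIES (0 XOR NOT 1))) -> 0
  row 27 [11011]: (((1 XOR 1) AND (1 OR 1)) XOR (1 IMPLIES (0 XOR NOT 1))) -> 0
  row 28 [11100]: (((1 XOR 0) AND (0 OR 1)) XOR (1 IMPLIES (1 XOR NOT 0))) -> 1
  row 29 [11101]: (((1 XOR 0) AND (1 OR 1)) XOR (1 IMPLIES (1 XOR NOT 0))) -> 1
  row 30 [11110]: (((1 XOR 1) AND (0 OR 1)) XOR (1 IMPLIES (1 XOR NOT 1))) -> 1
  row 31 [11111]: (((1 XOR 1) AND (1 OR 1)) XOR (1 IMPLIES (1 XOR NOT 1))) -> 1
Full result column, 4 rows per line (a,b,c fixed per line; d,e runs 00..11 left to right):
  rows 0-3 [a,b,c=000]: 1110  = hex E
  rows 4-7 [a,b,c=001]: 1110  = hex E
  rows 8-11 [a,b,c=010]: 1100  = hex C
  rows 12-15 [a,b,c=011]: 1100  = hex C
  rows 16-19 [a,b,c=100]: 1000  = hex 8
  rows 20-23 [a,b,c=101]: 0111  = hex 7
  rows 24-27 [a,b,c=110]: 0000  = hex 0
  rows 28-31 [a,b,c=111]: 1111  = hex F
Output column (row 0 .. row 31) = 11101110110011001000011100001111
Output column grouped in 4s = 1110 1110 1100 1100 1000 0111 0000 1111 = 0xEECC870F
Convert to decimal digit by digit (value = value*16 + digit):
  E -> 14
  14*16 + 14 (E) = 238
  238*16 + 12 (C) = 3820
  3820*16 + 12 (C) = 61132
  61132*16 + 8 = 978120
  978120*16 + 7 = 15649927
  15649927*16 + 0 = 250398832
  250398832*16 + 15 (F) = 4006381327
Decimal = 4006381327

4006381327


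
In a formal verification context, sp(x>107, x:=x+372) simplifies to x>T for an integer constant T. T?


Formula: sp(P, x:=E) = exists old_x. (x = E[old_x/x]) AND P[old_x/x] (old_x is the value of x before the assignment; eliminate old_x by solving x = E[old_x/x] for old_x)
Step 1: Precondition P: x>107, i.e. old_x > 107
Step 2: Assignment gives x = old_x + 372, so old_x = x - 372
Step 3: Substitute into P: x - 372 > 107
Step 4: Simplify: x > 107+372 = 479

479


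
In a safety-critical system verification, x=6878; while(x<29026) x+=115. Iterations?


Step 1: x goes from 6878 toward 29026 by 115; the body runs while x<29026, so iterations = ceil((bound-start)/step)
Step 2: Distance=22148
Step 3: ceil(22148/115)=193

193


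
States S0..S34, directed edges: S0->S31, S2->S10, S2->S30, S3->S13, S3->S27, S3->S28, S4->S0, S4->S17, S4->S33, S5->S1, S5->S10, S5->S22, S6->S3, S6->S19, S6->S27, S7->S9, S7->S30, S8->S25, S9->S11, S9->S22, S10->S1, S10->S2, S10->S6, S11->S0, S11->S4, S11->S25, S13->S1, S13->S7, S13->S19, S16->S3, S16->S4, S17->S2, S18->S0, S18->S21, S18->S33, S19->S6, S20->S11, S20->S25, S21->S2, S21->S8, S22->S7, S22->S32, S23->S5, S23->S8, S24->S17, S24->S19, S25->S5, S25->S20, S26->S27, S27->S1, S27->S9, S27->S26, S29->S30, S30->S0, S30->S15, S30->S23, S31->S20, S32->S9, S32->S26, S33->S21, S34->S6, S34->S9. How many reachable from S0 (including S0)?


BFS from S0:
  layer 0: {S0}
  layer 1: {S31}
  layer 2: {S20}
  layer 3: {S11, S25}
  layer 4: {S4, S5}
  layer 5: {S1, S10, S17, S22, S33}
  layer 6: {S2, S6, S7, S21, S32}
  layer 7: {S3, S8, S9, S19, S26, S27, S30}
  layer 8: {S13, S15, S23, S28}
Reachable set: {S0, S1, S2, S3, S4, S5, S6, S7, S8, S9, S10, S11, S13, S15, S17, S19, S20, S21, S22, S23, S25, S26, S27, S28, S30, S31, S32, S33}
Count = 28

28


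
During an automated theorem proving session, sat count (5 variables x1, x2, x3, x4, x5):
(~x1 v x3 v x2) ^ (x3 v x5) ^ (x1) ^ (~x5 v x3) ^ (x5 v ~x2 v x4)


CNF with 5 clauses over 5 vars (32 assignments).
An assignment satisfies CNF iff every clause has >=1 true literal.
Check each row (bits = x1,x2,x3,x4,x5; clause T/F shown):
  row 0 [00000]: clauses=TFFTT -> 0
  row 1 [00001]: clauses=TTFFT -> 0
  row 2 [00010]: clauses=TFFTT -> 0
  row 3 [00011]: clauses=TTFFT -> 0
  row 4 [00100]: clauses=TTFTT -> 0
  row 5 [00101]: clauses=TTFTT -> 0
  row 6 [00110]: clauses=TTFTT -> 0
  row 7 [00111]: clauses=TTFTT -> 0
  row 8 [01000]: clauses=TFFTF -> 0
  row 9 [01001]: clauses=TTFFT -> 0
  row 10 [01010]: clauses=TFFTT -> 0
  row 11 [01011]: clauses=TTFFT -> 0
  row 12 [01100]: clauses=TTFTF -> 0
  row 13 [01101]: clauses=TTFTT -> 0
  row 14 [01110]: clauses=TTFTT -> 0
  row 15 [01111]: clauses=TTFTT -> 0
  row 16 [10000]: clauses=FFTTT -> 0
  row 17 [10001]: clauses=FTTFT -> 0
  row 18 [10010]: clauses=FFTTT -> 0
  row 19 [10011]: clauses=FTTFT -> 0
  row 20 [10100]: clauses=TTTTT -> 1
  row 21 [10101]: clauses=TTTTT -> 1
  row 22 [10110]: clauses=TTTTT -> 1
  row 23 [10111]: clauses=TTTTT -> 1
  row 24 [11000]: clauses=TFTTF -> 0
  row 25 [11001]: clauses=TTTFT -> 0
  row 26 [11010]: clauses=TFTTT -> 0
  row 27 [11011]: clauses=TTTFT -> 0
  row 28 [11100]: clauses=TTTTF -> 0
  row 29 [11101]: clauses=TTTTT -> 1
  row 30 [11110]: clauses=TTTTT -> 1
  row 31 [11111]: clauses=TTTTT -> 1
Full result column, 8 rows per line (x1,x2 fixed per line; x3,x4,x5 runs 000..111 left to right):
  rows 0-7 [x1,x2=00]: 00000000  (ones: 0)
  rows 8-15 [x1,x2=01]: 00000000  (ones: 0)
  rows 16-23 [x1,x2=10]: 00001111  (ones: 4)
  rows 24-31 [x1,x2=11]: 00000111  (ones: 3)
Satisfying assignments = 0+0+4+3 = 7

7


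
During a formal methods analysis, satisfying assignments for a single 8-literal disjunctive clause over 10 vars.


Step 1: Total=2^10=1024
Step 2: Unsat when all 8 false: 2^2=4
Step 3: Sat=1024-4=1020

1020


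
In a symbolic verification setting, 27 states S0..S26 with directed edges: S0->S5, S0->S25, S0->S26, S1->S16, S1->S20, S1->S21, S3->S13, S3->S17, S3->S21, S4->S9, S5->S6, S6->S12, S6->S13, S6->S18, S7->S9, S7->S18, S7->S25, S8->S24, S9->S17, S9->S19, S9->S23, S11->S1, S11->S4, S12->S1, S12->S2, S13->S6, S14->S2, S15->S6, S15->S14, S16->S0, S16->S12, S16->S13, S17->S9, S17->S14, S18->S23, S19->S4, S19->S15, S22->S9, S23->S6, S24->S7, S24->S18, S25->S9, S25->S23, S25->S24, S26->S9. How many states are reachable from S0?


BFS from S0:
  layer 0: {S0}
  layer 1: {S5, S25, S26}
  layer 2: {S6, S9, S23, S24}
  layer 3: {S7, S12, S13, S17, S18, S19}
  layer 4: {S1, S2, S4, S14, S15}
  layer 5: {S16, S20, S21}
Reachable set: {S0, S1, S2, S4, S5, S6, S7, S9, S12, S13, S14, S15, S16, S17, S18, S19, S20, S21, S23, S24, S25, S26}
Count = 22

22


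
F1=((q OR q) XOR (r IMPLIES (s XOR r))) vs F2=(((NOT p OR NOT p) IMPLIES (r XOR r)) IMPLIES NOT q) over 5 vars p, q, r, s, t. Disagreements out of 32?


F1 = ((q OR q) XOR (r IMPLIES (s XOR r)))
F2 = (((NOT p OR NOT p) IMPLIES (r XOR r)) IMPLIES NOT q)
Evaluate both on each of 32 rows (bits = p,q,r,s,t):
  row 0 [00000]: F1=1 F2=1 -> 0
  row 1 [00001]: F1=1 F2=1 -> 0
  row 2 [00010]: F1=1 F2=1 -> 0
  row 3 [00011]: F1=1 F2=1 -> 0
  row 4 [00100]: F1=1 F2=1 -> 0
  row 5 [00101]: F1=1 F2=1 -> 0
  row 6 [00110]: F1=0 F2=1 (differ) -> 1
  row 7 [00111]: F1=0 F2=1 (differ) -> 1
  row 8 [01000]: F1=0 F2=1 (differ) -> 1
  row 9 [01001]: F1=0 F2=1 (differ) -> 1
  row 10 [01010]: F1=0 F2=1 (differ) -> 1
  row 11 [01011]: F1=0 F2=1 (differ) -> 1
  row 12 [01100]: F1=0 F2=1 (differ) -> 1
  row 13 [01101]: F1=0 F2=1 (differ) -> 1
  row 14 [01110]: F1=1 F2=1 -> 0
  row 15 [01111]: F1=1 F2=1 -> 0
  row 16 [10000]: F1=1 F2=1 -> 0
  row 17 [10001]: F1=1 F2=1 -> 0
  row 18 [10010]: F1=1 F2=1 -> 0
  row 19 [10011]: F1=1 F2=1 -> 0
  row 20 [10100]: F1=1 F2=1 -> 0
  row 21 [10101]: F1=1 F2=1 -> 0
  row 22 [10110]: F1=0 F2=1 (differ) -> 1
  row 23 [10111]: F1=0 F2=1 (differ) -> 1
  row 24 [11000]: F1=0 F2=0 -> 0
  row 25 [11001]: F1=0 F2=0 -> 0
  row 26 [11010]: F1=0 F2=0 -> 0
  row 27 [11011]: F1=0 F2=0 -> 0
  row 28 [11100]: F1=0 F2=0 -> 0
  row 29 [11101]: F1=0 F2=0 -> 0
  row 30 [11110]: F1=1 F2=0 (differ) -> 1
  row 31 [11111]: F1=1 F2=0 (differ) -> 1
Full result column, 8 rows per line (p,q fixed per line; r,s,t runs 000..111 left to right):
  rows 0-7 [p,q=00]: 00000011  (ones: 2)
  rows 8-15 [p,q=01]: 11111100  (ones: 6)
  rows 16-23 [p,q=10]: 00000011  (ones: 2)
  rows 24-31 [p,q=11]: 00000011  (ones: 2)
Disagreements = 2+6+2+2 = 12

12


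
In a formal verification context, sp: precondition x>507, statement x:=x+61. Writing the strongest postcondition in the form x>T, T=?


Formula: sp(P, x:=E) = exists old_x. (x = E[old_x/x]) AND P[old_x/x] (old_x is the value of x before the assignment; eliminate old_x by solving x = E[old_x/x] for old_x)
Step 1: Precondition P: x>507, i.e. old_x > 507
Step 2: Assignment gives x = old_x + 61, so old_x = x - 61
Step 3: Substitute into P: x - 61 > 507
Step 4: Simplify: x > 507+61 = 568

568


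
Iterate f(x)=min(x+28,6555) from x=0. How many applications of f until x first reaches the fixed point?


Step 1: x=0, cap=6555, increment=28
Step 2: x grows by 28 each step until capped at 6555; fixed point is x=6555
Step 3: iterations = ceil(6555/28) = 235

235


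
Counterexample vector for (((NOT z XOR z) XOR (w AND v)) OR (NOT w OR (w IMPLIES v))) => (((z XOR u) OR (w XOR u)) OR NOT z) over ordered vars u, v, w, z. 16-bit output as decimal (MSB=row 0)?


F1 = (((NOT z XOR z) XOR (w AND v)) OR (NOT w OR (w IMPLIES v)))
F2 = (((z XOR u) OR (w XOR u)) OR NOT z)
Counterexample to F1=>F2 is where F1=1 and F2=0.
Evaluate each row (bits = u,v,w,z, MSB first):
  row 0 [0000]: F1=1 F2=1 -> F1&~F2 -> 0
  row 1 [0001]: F1=1 F2=1 -> F1&~F2 -> 0
  row 2 [0010]: F1=1 F2=1 -> F1&~F2 -> 0
  row 3 [0011]: F1=1 F2=1 -> F1&~F2 -> 0
  row 4 [0100]: F1=1 F2=1 -> F1&~F2 -> 0
  row 5 [0101]: F1=1 F2=1 -> F1&~F2 -> 0
  row 6 [0110]: F1=1 F2=1 -> F1&~F2 -> 0
  row 7 [0111]: F1=1 F2=1 -> F1&~F2 -> 0
  row 8 [1000]: F1=1 F2=1 -> F1&~F2 -> 0
  row 9 [1001]: F1=1 F2=1 -> F1&~F2 -> 0
  row 10 [1010]: F1=1 F2=1 -> F1&~F2 -> 0
  row 11 [1011]: F1=1 F2=0 -> F1&~F2 -> 1
  row 12 [1100]: F1=1 F2=1 -> F1&~F2 -> 0
  row 13 [1101]: F1=1 F2=1 -> F1&~F2 -> 0
  row 14 [1110]: F1=1 F2=1 -> F1&~F2 -> 0
  row 15 [1111]: F1=1 F2=0 -> F1&~F2 -> 1
Full result column, 4 rows per line (u,v fixed per line; w,z runs 00..11 left to right):
  rows 0-3 [u,v=00]: 0000  = hex 0
  rows 4-7 [u,v=01]: 0000  = hex 0
  rows 8-11 [u,v=10]: 0001  = hex 1
  rows 12-15 [u,v=11]: 0001  = hex 1
Counterexample vector (row 0 .. row 15) = 0000000000010001
Output column grouped in 4s = 0000 0000 0001 0001 = 0x0011
Convert to decimal digit by digit (value = value*16 + digit):
  0 -> 0
  0*16 + 0 = 0
  0*16 + 1 = 1
  1*16 + 1 = 17
Decimal = 17

17


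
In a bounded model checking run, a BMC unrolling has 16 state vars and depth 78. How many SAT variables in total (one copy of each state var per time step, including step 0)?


BMC unrolls to depth k, creating one copy of each state var for steps 0..k.
Step count = 78 + 1 = 79 (steps 0 through 78)
Vars per step = 16
Total = 16 * 79 = 1264

1264


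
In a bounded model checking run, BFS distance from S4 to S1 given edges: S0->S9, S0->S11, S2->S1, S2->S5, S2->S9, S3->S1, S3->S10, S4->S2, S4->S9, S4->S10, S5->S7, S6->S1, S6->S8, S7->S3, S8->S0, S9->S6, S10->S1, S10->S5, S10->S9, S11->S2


BFS layer-by-layer from S4:
  dist 0: {S4}
  dist 1: {S2, S9, S10}
  dist 2: {S1, S5, S6}
  -> S1 reached at distance 2
Shortest path length = 2

2


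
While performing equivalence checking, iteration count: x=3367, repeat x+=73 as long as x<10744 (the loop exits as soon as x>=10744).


Step 1: x goes from 3367 toward 10744 by 73; the body runs while x<10744, so iterations = ceil((bound-start)/step)
Step 2: Distance=7377
Step 3: ceil(7377/73)=102

102


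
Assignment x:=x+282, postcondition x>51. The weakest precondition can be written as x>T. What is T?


Formula: wp(x:=E, P) = P[E/x] (substitute E for x in postcondition)
Step 1: Postcondition: x>51
Step 2: Substitute x+282 for x: x+282>51
Step 3: Solve for x: x > 51-282 = -231

-231


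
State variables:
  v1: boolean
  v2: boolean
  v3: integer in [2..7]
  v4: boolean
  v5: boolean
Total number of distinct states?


State space = product of domain sizes of all variables.
Domain sizes:
  v1 (boolean): 2
  v2 (boolean): 2
  v3 (integer in [2..7]): 6
  v4 (boolean): 2
  v5 (boolean): 2
Product = 2 * 2 * 6 * 2 * 2 = 96

96


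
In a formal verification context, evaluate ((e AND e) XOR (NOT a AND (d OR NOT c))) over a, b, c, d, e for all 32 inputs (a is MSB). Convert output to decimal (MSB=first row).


Formula: ((e AND e) XOR (NOT a AND (d OR NOT c))) over a, b, c, d, e (32 rows)
Evaluate each row (bits = a,b,c,d,e, MSB first):
  row 0 [00000]: ((0 AND 0) XOR (NOT 0 AND (0 OR NOT 0))) -> 1
  row 1 [00001]: ((1 AND 1) XOR (NOT 0 AND (0 OR NOT 0))) -> 0
  row 2 [00010]: ((0 AND 0) XOR (NOT 0 AND (1 OR NOT 0))) -> 1
  row 3 [00011]: ((1 AND 1) XOR (NOT 0 AND (1 OR NOT 0))) -> 0
  row 4 [00100]: ((0 AND 0) XOR (NOT 0 AND (0 OR NOT 1))) -> 0
  row 5 [00101]: ((1 AND 1) XOR (NOT 0 AND (0 OR NOT 1))) -> 1
  row 6 [00110]: ((0 AND 0) XOR (NOT 0 AND (1 OR NOT 1))) -> 1
  row 7 [00111]: ((1 AND 1) XOR (NOT 0 AND (1 OR NOT 1))) -> 0
  row 8 [01000]: ((0 AND 0) XOR (NOT 0 AND (0 OR NOT 0))) -> 1
  row 9 [01001]: ((1 AND 1) XOR (NOT 0 AND (0 OR NOT 0))) -> 0
  row 10 [01010]: ((0 AND 0) XOR (NOT 0 AND (1 OR NOT 0))) -> 1
  row 11 [01011]: ((1 AND 1) XOR (NOT 0 AND (1 OR NOT 0))) -> 0
  row 12 [01100]: ((0 AND 0) XOR (NOT 0 AND (0 OR NOT 1))) -> 0
  row 13 [01101]: ((1 AND 1) XOR (NOT 0 AND (0 OR NOT 1))) -> 1
  row 14 [01110]: ((0 AND 0) XOR (NOT 0 AND (1 OR NOT 1))) -> 1
  row 15 [01111]: ((1 AND 1) XOR (NOT 0 AND (1 OR NOT 1))) -> 0
  row 16 [10000]: ((0 AND 0) XOR (NOT 1 AND (0 OR NOT 0))) -> 0
  row 17 [10001]: ((1 AND 1) XOR (NOT 1 AND (0 OR NOT 0))) -> 1
  row 18 [10010]: ((0 AND 0) XOR (NOT 1 AND (1 OR NOT 0))) -> 0
  row 19 [10011]: ((1 AND 1) XOR (NOT 1 AND (1 OR NOT 0))) -> 1
  row 20 [10100]: ((0 AND 0) XOR (NOT 1 AND (0 OR NOT 1))) -> 0
  row 21 [10101]: ((1 AND 1) XOR (NOT 1 AND (0 OR NOT 1))) -> 1
  row 22 [10110]: ((0 AND 0) XOR (NOT 1 AND (1 OR NOT 1))) -> 0
  row 23 [10111]: ((1 AND 1) XOR (NOT 1 AND (1 OR NOT 1))) -> 1
  row 24 [11000]: ((0 AND 0) XOR (NOT 1 AND (0 OR NOT 0))) -> 0
  row 25 [11001]: ((1 AND 1) XOR (NOT 1 AND (0 OR NOT 0))) -> 1
  row 26 [11010]: ((0 AND 0) XOR (NOT 1 AND (1 OR NOT 0))) -> 0
  row 27 [11011]: ((1 AND 1) XOR (NOT 1 AND (1 OR NOT 0))) -> 1
  row 28 [11100]: ((0 AND 0) XOR (NOT 1 AND (0 OR NOT 1))) -> 0
  row 29 [11101]: ((1 AND 1) XOR (NOT 1 AND (0 OR NOT 1))) -> 1
  row 30 [11110]: ((0 AND 0) XOR (NOT 1 AND (1 OR NOT 1))) -> 0
  row 31 [11111]: ((1 AND 1) XOR (NOT 1 AND (1 OR NOT 1))) -> 1
Full result column, 4 rows per line (a,b,c fixed per line; d,e runs 00..11 left to right):
  rows 0-3 [a,b,c=000]: 1010  = hex A
  rows 4-7 [a,b,c=001]: 0110  = hex 6
  rows 8-11 [a,b,c=010]: 1010  = hex A
  rows 12-15 [a,b,c=011]: 0110  = hex 6
  rows 16-19 [a,b,c=100]: 0101  = hex 5
  rows 20-23 [a,b,c=101]: 0101  = hex 5
  rows 24-27 [a,b,c=110]: 0101  = hex 5
  rows 28-31 [a,b,c=111]: 0101  = hex 5
Output column (row 0 .. row 31) = 10100110101001100101010101010101
Output column grouped in 4s = 1010 0110 1010 0110 0101 0101 0101 0101 = 0xA6A65555
Convert to decimal digit by digit (value = value*16 + digit):
  A -> 10
  10*16 + 6 = 166
  166*16 + 10 (A) = 2666
  2666*16 + 6 = 42662
  42662*16 + 5 = 682597
  682597*16 + 5 = 10921557
  10921557*16 + 5 = 174744917
  174744917*16 + 5 = 2795918677
Decimal = 2795918677

2795918677


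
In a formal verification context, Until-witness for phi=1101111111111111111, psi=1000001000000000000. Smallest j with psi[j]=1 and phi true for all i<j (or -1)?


(phi U psi) at 0: need smallest j with psi[j]=1 and phi[i]=1 for all i in [0,j).
Scan from step 0:
  step 0: psi=1 and phi held for [0,0) -> witness found
Witness step = 0

0


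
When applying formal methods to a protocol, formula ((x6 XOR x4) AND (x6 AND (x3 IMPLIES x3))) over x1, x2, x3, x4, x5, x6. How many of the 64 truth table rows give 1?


Formula: ((x6 XOR x4) AND (x6 AND (x3 IMPLIES x3))) over 6 vars (64 rows)
Evaluate each row (x1, x2, x3, x4, x5, x6 as bits, MSB first):
  row 0 [000000]: ((0 XOR 0) AND (0 AND (0 IMPLIES 0))) -> 0
  row 1 [000001]: ((1 XOR 0) AND (1 AND (0 IMPLIES 0))) -> 1
  row 2 [000010]: ((0 XOR 0) AND (0 AND (0 IMPLIES 0))) -> 0
  row 3 [000011]: ((1 XOR 0) AND (1 AND (0 IMPLIES 0))) -> 1
  row 4 [000100]: ((0 XOR 1) AND (0 AND (0 IMPLIES 0))) -> 0
  (every remaining row is evaluated the same way; all 64 results are listed next)
Full result column, 8 rows per line (x1,x2,x3 fixed per line; x4,x5,x6 runs 000..111 left to right):
  rows 0-7 [x1,x2,x3=000]: 01010000  (ones: 2)
  rows 8-15 [x1,x2,x3=001]: 01010000  (ones: 2)
  rows 16-23 [x1,x2,x3=010]: 01010000  (ones: 2)
  rows 24-31 [x1,x2,x3=011]: 01010000  (ones: 2)
  rows 32-39 [x1,x2,x3=100]: 01010000  (ones: 2)
  rows 40-47 [x1,x2,x3=101]: 01010000  (ones: 2)
  rows 48-55 [x1,x2,x3=110]: 01010000  (ones: 2)
  rows 56-63 [x1,x2,x3=111]: 01010000  (ones: 2)
Count of 1-rows = 2+2+2+2+2+2+2+2 = 16

16


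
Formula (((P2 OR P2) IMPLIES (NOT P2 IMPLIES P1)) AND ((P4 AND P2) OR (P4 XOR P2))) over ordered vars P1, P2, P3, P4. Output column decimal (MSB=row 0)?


Formula: (((P2 OR P2) IMPLIES (NOT P2 IMPLIES P1)) AND ((P4 AND P2) OR (P4 XOR P2))) over P1, P2, P3, P4 (16 rows)
Evaluate each row (bits = P1,P2,P3,P4, MSB first):
  row 0 [0000]: (((0 OR 0) IMPLIES (NOT 0 IMPLIES 0)) AND ((0 AND 0) OR (0 XOR 0))) -> 0
  row 1 [0001]: (((0 OR 0) IMPLIES (NOT 0 IMPLIES 0)) AND ((1 AND 0) OR (1 XOR 0))) -> 1
  row 2 [0010]: (((0 OR 0) IMPLIES (NOT 0 IMPLIES 0)) AND ((0 AND 0) OR (0 XOR 0))) -> 0
  row 3 [0011]: (((0 OR 0) IMPLIES (NOT 0 IMPLIES 0)) AND ((1 AND 0) OR (1 XOR 0))) -> 1
  row 4 [0100]: (((1 OR 1) IMPLIES (NOT 1 IMPLIES 0)) AND ((0 AND 1) OR (0 XOR 1))) -> 1
  row 5 [0101]: (((1 OR 1) IMPLIES (NOT 1 IMPLIES 0)) AND ((1 AND 1) OR (1 XOR 1))) -> 1
  row 6 [0110]: (((1 OR 1) IMPLIES (NOT 1 IMPLIES 0)) AND ((0 AND 1) OR (0 XOR 1))) -> 1
  row 7 [0111]: (((1 OR 1) IMPLIES (NOT 1 IMPLIES 0)) AND ((1 AND 1) OR (1 XOR 1))) -> 1
  row 8 [1000]: (((0 OR 0) IMPLIES (NOT 0 IMPLIES 1)) AND ((0 AND 0) OR (0 XOR 0))) -> 0
  row 9 [1001]: (((0 OR 0) IMPLIES (NOT 0 IMPLIES 1)) AND ((1 AND 0) OR (1 XOR 0))) -> 1
  row 10 [1010]: (((0 OR 0) IMPLIES (NOT 0 IMPLIES 1)) AND ((0 AND 0) OR (0 XOR 0))) -> 0
  row 11 [1011]: (((0 OR 0) IMPLIES (NOT 0 IMPLIES 1)) AND ((1 AND 0) OR (1 XOR 0))) -> 1
  row 12 [1100]: (((1 OR 1) IMPLIES (NOT 1 IMPLIES 1)) AND ((0 AND 1) OR (0 XOR 1))) -> 1
  row 13 [1101]: (((1 OR 1) IMPLIES (NOT 1 IMPLIES 1)) AND ((1 AND 1) OR (1 XOR 1))) -> 1
  row 14 [1110]: (((1 OR 1) IMPLIES (NOT 1 IMPLIES 1)) AND ((0 AND 1) OR (0 XOR 1))) -> 1
  row 15 [1111]: (((1 OR 1) IMPLIES (NOT 1 IMPLIES 1)) AND ((1 AND 1) OR (1 XOR 1))) -> 1
Full result column, 4 rows per line (P1,P2 fixed per line; P3,P4 runs 00..11 left to right):
  rows 0-3 [P1,P2=00]: 0101  = hex 5
  rows 4-7 [P1,P2=01]: 1111  = hex F
  rows 8-11 [P1,P2=10]: 0101  = hex 5
  rows 12-15 [P1,P2=11]: 1111  = hex F
Output column (row 0 .. row 15) = 0101111101011111
Output column grouped in 4s = 0101 1111 0101 1111 = 0x5F5F
Convert to decimal digit by digit (value = value*16 + digit):
  5 -> 5
  5*16 + 15 (F) = 95
  95*16 + 5 = 1525
  1525*16 + 15 (F) = 24415
Decimal = 24415

24415


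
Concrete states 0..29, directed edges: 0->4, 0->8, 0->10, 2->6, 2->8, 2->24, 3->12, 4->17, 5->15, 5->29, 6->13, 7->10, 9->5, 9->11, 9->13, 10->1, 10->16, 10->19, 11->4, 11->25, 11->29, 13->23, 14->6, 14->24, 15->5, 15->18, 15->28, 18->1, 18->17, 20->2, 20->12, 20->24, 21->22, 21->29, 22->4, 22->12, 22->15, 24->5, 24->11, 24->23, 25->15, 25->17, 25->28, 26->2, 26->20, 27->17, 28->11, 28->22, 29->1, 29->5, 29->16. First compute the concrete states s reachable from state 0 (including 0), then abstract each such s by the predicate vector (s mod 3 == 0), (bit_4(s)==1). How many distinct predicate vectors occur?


BFS from 0:
Concrete reachable: {0, 1, 4, 8, 10, 16, 17, 19}
Abstract via predicates (s mod 3 == 0), (bit_4(s)==1):
  (0,0) <- {1, 4, 8, 10}
  (0,1) <- {16, 17, 19}
  (1,0) <- {0}
Distinct abstract states = 3

3


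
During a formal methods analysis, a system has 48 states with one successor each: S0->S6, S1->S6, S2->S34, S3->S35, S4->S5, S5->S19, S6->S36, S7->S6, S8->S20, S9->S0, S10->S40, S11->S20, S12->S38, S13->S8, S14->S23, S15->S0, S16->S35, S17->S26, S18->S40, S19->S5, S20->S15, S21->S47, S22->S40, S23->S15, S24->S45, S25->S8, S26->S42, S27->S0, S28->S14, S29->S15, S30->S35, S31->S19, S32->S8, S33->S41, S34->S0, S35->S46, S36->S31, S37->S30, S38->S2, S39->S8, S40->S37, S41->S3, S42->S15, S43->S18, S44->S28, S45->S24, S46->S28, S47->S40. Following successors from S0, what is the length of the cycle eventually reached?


Trace from S0 until a state repeats:
  S0 -> S6 -> S36 -> S31 -> S19 -> S5 -> S19
S19 first seen at step 4, revisited at step 6.
Cycle length = 6 - 4 = 2

2


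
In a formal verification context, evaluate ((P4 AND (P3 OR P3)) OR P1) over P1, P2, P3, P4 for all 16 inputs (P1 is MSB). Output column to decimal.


Formula: ((P4 AND (P3 OR P3)) OR P1) over P1, P2, P3, P4 (16 rows)
Evaluate each row (bits = P1,P2,P3,P4, MSB first):
  row 0 [0000]: ((0 AND (0 OR 0)) OR 0) -> 0
  row 1 [0001]: ((1 AND (0 OR 0)) OR 0) -> 0
  row 2 [0010]: ((0 AND (1 OR 1)) OR 0) -> 0
  row 3 [0011]: ((1 AND (1 OR 1)) OR 0) -> 1
  row 4 [0100]: ((0 AND (0 OR 0)) OR 0) -> 0
  row 5 [0101]: ((1 AND (0 OR 0)) OR 0) -> 0
  row 6 [0110]: ((0 AND (1 OR 1)) OR 0) -> 0
  row 7 [0111]: ((1 AND (1 OR 1)) OR 0) -> 1
  row 8 [1000]: ((0 AND (0 OR 0)) OR 1) -> 1
  row 9 [1001]: ((1 AND (0 OR 0)) OR 1) -> 1
  row 10 [1010]: ((0 AND (1 OR 1)) OR 1) -> 1
  row 11 [1011]: ((1 AND (1 OR 1)) OR 1) -> 1
  row 12 [1100]: ((0 AND (0 OR 0)) OR 1) -> 1
  row 13 [1101]: ((1 AND (0 OR 0)) OR 1) -> 1
  row 14 [1110]: ((0 AND (1 OR 1)) OR 1) -> 1
  row 15 [1111]: ((1 AND (1 OR 1)) OR 1) -> 1
Full result column, 4 rows per line (P1,P2 fixed per line; P3,P4 runs 00..11 left to right):
  rows 0-3 [P1,P2=00]: 0001  = hex 1
  rows 4-7 [P1,P2=01]: 0001  = hex 1
  rows 8-11 [P1,P2=10]: 1111  = hex F
  rows 12-15 [P1,P2=11]: 1111  = hex F
Output column (row 0 .. row 15) = 0001000111111111
Output column grouped in 4s = 0001 0001 1111 1111 = 0x11FF
Convert to decimal digit by digit (value = value*16 + digit):
  1 -> 1
  1*16 + 1 = 17
  17*16 + 15 (F) = 287
  287*16 + 15 (F) = 4607
Decimal = 4607

4607


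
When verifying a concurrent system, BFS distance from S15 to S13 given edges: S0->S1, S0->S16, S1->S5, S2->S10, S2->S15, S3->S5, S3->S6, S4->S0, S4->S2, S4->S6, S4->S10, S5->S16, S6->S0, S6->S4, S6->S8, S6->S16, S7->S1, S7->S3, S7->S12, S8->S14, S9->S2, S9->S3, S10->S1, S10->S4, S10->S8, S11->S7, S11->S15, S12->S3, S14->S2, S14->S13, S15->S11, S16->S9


BFS layer-by-layer from S15:
  dist 0: {S15}
  dist 1: {S11}
  dist 2: {S7}
  dist 3: {S1, S3, S12}
  dist 4: {S5, S6}
  dist 5: {S0, S4, S8, S16}
  dist 6: {S2, S9, S10, S14}
  dist 7: {S13}
  -> S13 reached at distance 7
Shortest path length = 7

7


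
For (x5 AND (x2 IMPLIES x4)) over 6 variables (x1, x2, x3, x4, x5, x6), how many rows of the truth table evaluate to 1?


Formula: (x5 AND (x2 IMPLIES x4)) over 6 vars (64 rows)
Evaluate each row (x1, x2, x3, x4, x5, x6 as bits, MSB first):
  row 0 [000000]: (0 AND (0 IMPLIES 0)) -> 0
  row 1 [000001]: (0 AND (0 IMPLIES 0)) -> 0
  row 2 [000010]: (1 AND (0 IMPLIES 0)) -> 1
  row 3 [000011]: (1 AND (0 IMPLIES 0)) -> 1
  row 4 [000100]: (0 AND (0 IMPLIES 1)) -> 0
  (every remaining row is evaluated the same way; all 64 results are listed next)
Full result column, 8 rows per line (x1,x2,x3 fixed per line; x4,x5,x6 runs 000..111 left to right):
  rows 0-7 [x1,x2,x3=000]: 00110011  (ones: 4)
  rows 8-15 [x1,x2,x3=001]: 00110011  (ones: 4)
  rows 16-23 [x1,x2,x3=010]: 00000011  (ones: 2)
  rows 24-31 [x1,x2,x3=011]: 00000011  (ones: 2)
  rows 32-39 [x1,x2,x3=100]: 00110011  (ones: 4)
  rows 40-47 [x1,x2,x3=101]: 00110011  (ones: 4)
  rows 48-55 [x1,x2,x3=110]: 00000011  (ones: 2)
  rows 56-63 [x1,x2,x3=111]: 00000011  (ones: 2)
Count of 1-rows = 4+4+2+2+4+4+2+2 = 24

24


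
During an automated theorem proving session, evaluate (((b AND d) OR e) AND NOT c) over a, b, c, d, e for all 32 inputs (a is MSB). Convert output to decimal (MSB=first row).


Formula: (((b AND d) OR e) AND NOT c) over a, b, c, d, e (32 rows)
Evaluate each row (bits = a,b,c,d,e, MSB first):
  row 0 [00000]: (((0 AND 0) OR 0) AND NOT 0) -> 0
  row 1 [00001]: (((0 AND 0) OR 1) AND NOT 0) -> 1
  row 2 [00010]: (((0 AND 1) OR 0) AND NOT 0) -> 0
  row 3 [00011]: (((0 AND 1) OR 1) AND NOT 0) -> 1
  row 4 [00100]: (((0 AND 0) OR 0) AND NOT 1) -> 0
  row 5 [00101]: (((0 AND 0) OR 1) AND NOT 1) -> 0
  row 6 [00110]: (((0 AND 1) OR 0) AND NOT 1) -> 0
  row 7 [00111]: (((0 AND 1) OR 1) AND NOT 1) -> 0
  row 8 [01000]: (((1 AND 0) OR 0) AND NOT 0) -> 0
  row 9 [01001]: (((1 AND 0) OR 1) AND NOT 0) -> 1
  row 10 [01010]: (((1 AND 1) OR 0) AND NOT 0) -> 1
  row 11 [01011]: (((1 AND 1) OR 1) AND NOT 0) -> 1
  row 12 [01100]: (((1 AND 0) OR 0) AND NOT 1) -> 0
  row 13 [01101]: (((1 AND 0) OR 1) AND NOT 1) -> 0
  row 14 [01110]: (((1 AND 1) OR 0) AND NOT 1) -> 0
  row 15 [01111]: (((1 AND 1) OR 1) AND NOT 1) -> 0
  row 16 [10000]: (((0 AND 0) OR 0) AND NOT 0) -> 0
  row 17 [10001]: (((0 AND 0) OR 1) AND NOT 0) -> 1
  row 18 [10010]: (((0 AND 1) OR 0) AND NOT 0) -> 0
  row 19 [10011]: (((0 AND 1) OR 1) AND NOT 0) -> 1
  row 20 [10100]: (((0 AND 0) OR 0) AND NOT 1) -> 0
  row 21 [10101]: (((0 AND 0) OR 1) AND NOT 1) -> 0
  row 22 [10110]: (((0 AND 1) OR 0) AND NOT 1) -> 0
  row 23 [10111]: (((0 AND 1) OR 1) AND NOT 1) -> 0
  row 24 [11000]: (((1 AND 0) OR 0) AND NOT 0) -> 0
  row 25 [11001]: (((1 AND 0) OR 1) AND NOT 0) -> 1
  row 26 [11010]: (((1 AND 1) OR 0) AND NOT 0) -> 1
  row 27 [11011]: (((1 AND 1) OR 1) AND NOT 0) -> 1
  row 28 [11100]: (((1 AND 0) OR 0) AND NOT 1) -> 0
  row 29 [11101]: (((1 AND 0) OR 1) AND NOT 1) -> 0
  row 30 [11110]: (((1 AND 1) OR 0) AND NOT 1) -> 0
  row 31 [11111]: (((1 AND 1) OR 1) AND NOT 1) -> 0
Full result column, 4 rows per line (a,b,c fixed per line; d,e runs 00..11 left to right):
  rows 0-3 [a,b,c=000]: 0101  = hex 5
  rows 4-7 [a,b,c=001]: 0000  = hex 0
  rows 8-11 [a,b,c=010]: 0111  = hex 7
  rows 12-15 [a,b,c=011]: 0000  = hex 0
  rows 16-19 [a,b,c=100]: 0101  = hex 5
  rows 20-23 [a,b,c=101]: 0000  = hex 0
  rows 24-27 [a,b,c=110]: 0111  = hex 7
  rows 28-31 [a,b,c=111]: 0000  = hex 0
Output column (row 0 .. row 31) = 01010000011100000101000001110000
Output column grouped in 4s = 0101 0000 0111 0000 0101 0000 0111 0000 = 0x50705070
Convert to decimal digit by digit (value = value*16 + digit):
  5 -> 5
  5*16 + 0 = 80
  80*16 + 7 = 1287
  1287*16 + 0 = 20592
  20592*16 + 5 = 329477
  329477*16 + 0 = 5271632
  5271632*16 + 7 = 84346119
  84346119*16 + 0 = 1349537904
Decimal = 1349537904

1349537904


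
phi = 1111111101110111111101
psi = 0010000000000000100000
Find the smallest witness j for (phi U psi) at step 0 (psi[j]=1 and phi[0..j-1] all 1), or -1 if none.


(phi U psi) at 0: need smallest j with psi[j]=1 and phi[i]=1 for all i in [0,j).
Scan from step 0:
  step 0: phi=1, psi=0 -> continue
  step 1: phi=1, psi=0 -> continue
  step 2: psi=1 and phi held for [0,2) -> witness found
Witness step = 2

2


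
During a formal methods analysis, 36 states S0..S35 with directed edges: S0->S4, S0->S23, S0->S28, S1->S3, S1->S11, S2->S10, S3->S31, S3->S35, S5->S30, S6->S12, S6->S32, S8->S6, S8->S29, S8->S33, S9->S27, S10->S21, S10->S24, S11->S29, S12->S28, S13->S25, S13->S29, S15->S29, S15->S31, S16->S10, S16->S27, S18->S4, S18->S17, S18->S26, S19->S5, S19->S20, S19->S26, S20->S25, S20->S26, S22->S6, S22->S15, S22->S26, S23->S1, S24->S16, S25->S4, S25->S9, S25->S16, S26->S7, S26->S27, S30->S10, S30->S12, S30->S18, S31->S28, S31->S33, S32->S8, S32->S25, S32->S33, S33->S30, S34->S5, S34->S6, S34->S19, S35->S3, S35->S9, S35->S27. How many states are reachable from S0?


BFS from S0:
  layer 0: {S0}
  layer 1: {S4, S23, S28}
  layer 2: {S1}
  layer 3: {S3, S11}
  layer 4: {S29, S31, S35}
  layer 5: {S9, S27, S33}
  layer 6: {S30}
  layer 7: {S10, S12, S18}
  layer 8: {S17, S21, S24, S26}
  layer 9: {S7, S16}
Reachable set: {S0, S1, S3, S4, S7, S9, S10, S11, S12, S16, S17, S18, S21, S23, S24, S26, S27, S28, S29, S30, S31, S33, S35}
Count = 23

23


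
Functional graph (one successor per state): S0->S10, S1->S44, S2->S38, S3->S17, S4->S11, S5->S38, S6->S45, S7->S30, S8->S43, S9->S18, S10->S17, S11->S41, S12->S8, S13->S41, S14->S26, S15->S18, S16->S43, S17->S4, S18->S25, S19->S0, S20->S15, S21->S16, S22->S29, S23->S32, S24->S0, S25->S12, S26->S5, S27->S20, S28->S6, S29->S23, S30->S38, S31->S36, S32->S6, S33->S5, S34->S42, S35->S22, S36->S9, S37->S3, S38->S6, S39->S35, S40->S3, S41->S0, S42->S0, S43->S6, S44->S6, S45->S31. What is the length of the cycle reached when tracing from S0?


Trace from S0 until a state repeats:
  S0 -> S10 -> S17 -> S4 -> S11 -> S41 -> S0
S0 first seen at step 0, revisited at step 6.
Cycle length = 6 - 0 = 6

6


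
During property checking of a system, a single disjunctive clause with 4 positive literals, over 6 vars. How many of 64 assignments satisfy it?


Step 1: Total=2^6=64
Step 2: Unsat when all 4 false: 2^2=4
Step 3: Sat=64-4=60

60


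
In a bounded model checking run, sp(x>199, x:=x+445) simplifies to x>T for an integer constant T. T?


Formula: sp(P, x:=E) = exists old_x. (x = E[old_x/x]) AND P[old_x/x] (old_x is the value of x before the assignment; eliminate old_x by solving x = E[old_x/x] for old_x)
Step 1: Precondition P: x>199, i.e. old_x > 199
Step 2: Assignment gives x = old_x + 445, so old_x = x - 445
Step 3: Substitute into P: x - 445 > 199
Step 4: Simplify: x > 199+445 = 644

644


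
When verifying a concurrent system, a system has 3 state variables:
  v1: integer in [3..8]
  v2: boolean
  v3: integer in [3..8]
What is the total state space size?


State space = product of domain sizes of all variables.
Domain sizes:
  v1 (integer in [3..8]): 6
  v2 (boolean): 2
  v3 (integer in [3..8]): 6
Product = 6 * 2 * 6 = 72

72


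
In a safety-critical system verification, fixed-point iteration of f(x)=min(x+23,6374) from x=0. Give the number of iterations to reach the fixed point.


Step 1: x=0, cap=6374, increment=23
Step 2: x grows by 23 each step until capped at 6374; fixed point is x=6374
Step 3: iterations = ceil(6374/23) = 278

278


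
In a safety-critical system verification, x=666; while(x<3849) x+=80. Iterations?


Step 1: x goes from 666 toward 3849 by 80; the body runs while x<3849, so iterations = ceil((bound-start)/step)
Step 2: Distance=3183
Step 3: ceil(3183/80)=40

40


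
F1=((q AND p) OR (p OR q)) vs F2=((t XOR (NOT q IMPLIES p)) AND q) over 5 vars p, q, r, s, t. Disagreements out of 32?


F1 = ((q AND p) OR (p OR q))
F2 = ((t XOR (NOT q IMPLIES p)) AND q)
Evaluate both on each of 32 rows (bits = p,q,r,s,t):
  row 0 [00000]: F1=0 F2=0 -> 0
  row 1 [00001]: F1=0 F2=0 -> 0
  row 2 [00010]: F1=0 F2=0 -> 0
  row 3 [00011]: F1=0 F2=0 -> 0
  row 4 [00100]: F1=0 F2=0 -> 0
  row 5 [00101]: F1=0 F2=0 -> 0
  row 6 [00110]: F1=0 F2=0 -> 0
  row 7 [00111]: F1=0 F2=0 -> 0
  row 8 [01000]: F1=1 F2=1 -> 0
  row 9 [01001]: F1=1 F2=0 (differ) -> 1
  row 10 [01010]: F1=1 F2=1 -> 0
  row 11 [01011]: F1=1 F2=0 (differ) -> 1
  row 12 [01100]: F1=1 F2=1 -> 0
  row 13 [01101]: F1=1 F2=0 (differ) -> 1
  row 14 [01110]: F1=1 F2=1 -> 0
  row 15 [01111]: F1=1 F2=0 (differ) -> 1
  row 16 [10000]: F1=1 F2=0 (differ) -> 1
  row 17 [10001]: F1=1 F2=0 (differ) -> 1
  row 18 [10010]: F1=1 F2=0 (differ) -> 1
  row 19 [10011]: F1=1 F2=0 (differ) -> 1
  row 20 [10100]: F1=1 F2=0 (differ) -> 1
  row 21 [10101]: F1=1 F2=0 (differ) -> 1
  row 22 [10110]: F1=1 F2=0 (differ) -> 1
  row 23 [10111]: F1=1 F2=0 (differ) -> 1
  row 24 [11000]: F1=1 F2=1 -> 0
  row 25 [11001]: F1=1 F2=0 (differ) -> 1
  row 26 [11010]: F1=1 F2=1 -> 0
  row 27 [11011]: F1=1 F2=0 (differ) -> 1
  row 28 [11100]: F1=1 F2=1 -> 0
  row 29 [11101]: F1=1 F2=0 (differ) -> 1
  row 30 [11110]: F1=1 F2=1 -> 0
  row 31 [11111]: F1=1 F2=0 (differ) -> 1
Full result column, 8 rows per line (p,q fixed per line; r,s,t runs 000..111 left to right):
  rows 0-7 [p,q=00]: 00000000  (ones: 0)
  rows 8-15 [p,q=01]: 01010101  (ones: 4)
  rows 16-23 [p,q=10]: 11111111  (ones: 8)
  rows 24-31 [p,q=11]: 01010101  (ones: 4)
Disagreements = 0+4+8+4 = 16

16


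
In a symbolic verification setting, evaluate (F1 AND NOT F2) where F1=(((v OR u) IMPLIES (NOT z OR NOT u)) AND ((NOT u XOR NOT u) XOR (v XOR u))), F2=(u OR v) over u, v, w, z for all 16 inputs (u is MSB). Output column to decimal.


F1 = (((v OR u) IMPLIES (NOT z OR NOT u)) AND ((NOT u XOR NOT u) XOR (v XOR u)))
F2 = (u OR v)
Counterexample to F1=>F2 is where F1=1 and F2=0.
Evaluate each row (bits = u,v,w,z, MSB first):
  row 0 [0000]: F1=0 F2=0 -> F1&~F2 -> 0
  row 1 [0001]: F1=0 F2=0 -> F1&~F2 -> 0
  row 2 [0010]: F1=0 F2=0 -> F1&~F2 -> 0
  row 3 [0011]: F1=0 F2=0 -> F1&~F2 -> 0
  row 4 [0100]: F1=1 F2=1 -> F1&~F2 -> 0
  row 5 [0101]: F1=1 F2=1 -> F1&~F2 -> 0
  row 6 [0110]: F1=1 F2=1 -> F1&~F2 -> 0
  row 7 [0111]: F1=1 F2=1 -> F1&~F2 -> 0
  row 8 [1000]: F1=1 F2=1 -> F1&~F2 -> 0
  row 9 [1001]: F1=0 F2=1 -> F1&~F2 -> 0
  row 10 [1010]: F1=1 F2=1 -> F1&~F2 -> 0
  row 11 [1011]: F1=0 F2=1 -> F1&~F2 -> 0
  row 12 [1100]: F1=0 F2=1 -> F1&~F2 -> 0
  row 13 [1101]: F1=0 F2=1 -> F1&~F2 -> 0
  row 14 [1110]: F1=0 F2=1 -> F1&~F2 -> 0
  row 15 [1111]: F1=0 F2=1 -> F1&~F2 -> 0
Full result column, 4 rows per line (u,v fixed per line; w,z runs 00..11 left to right):
  rows 0-3 [u,v=00]: 0000  = hex 0
  rows 4-7 [u,v=01]: 0000  = hex 0
  rows 8-11 [u,v=10]: 0000  = hex 0
  rows 12-15 [u,v=11]: 0000  = hex 0
Counterexample vector (row 0 .. row 15) = 0000000000000000
Output column grouped in 4s = 0000 0000 0000 0000 = 0x0000
Convert to decimal digit by digit (value = value*16 + digit):
  0 -> 0
  0*16 + 0 = 0
  0*16 + 0 = 0
  0*16 + 0 = 0
Decimal = 0

0


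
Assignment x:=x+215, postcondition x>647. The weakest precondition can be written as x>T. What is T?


Formula: wp(x:=E, P) = P[E/x] (substitute E for x in postcondition)
Step 1: Postcondition: x>647
Step 2: Substitute x+215 for x: x+215>647
Step 3: Solve for x: x > 647-215 = 432

432


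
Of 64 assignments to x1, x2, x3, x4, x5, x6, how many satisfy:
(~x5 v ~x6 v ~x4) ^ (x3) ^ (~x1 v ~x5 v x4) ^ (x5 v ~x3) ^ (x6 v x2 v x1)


CNF with 5 clauses over 6 vars (64 assignments).
An assignment satisfies CNF iff every clause has >=1 true literal.
Check each row (bits = x1,x2,x3,x4,x5,x6; clause T/F shown):
  row 0 [000000]: clauses=TFTTF -> 0
  row 1 [000001]: clauses=TFTTT -> 0
  row 2 [000010]: clauses=TFTTF -> 0
  row 3 [000011]: clauses=TFTTT -> 0
  row 4 [000100]: clauses=TFTTF -> 0
  (every remaining row is evaluated the same way; all 64 results are listed next)
Full result column, 8 rows per line (x1,x2,x3 fixed per line; x4,x5,x6 runs 000..111 left to right):
  rows 0-7 [x1,x2,x3=000]: 00000000  (ones: 0)
  rows 8-15 [x1,x2,x3=001]: 00010000  (ones: 1)
  rows 16-23 [x1,x2,x3=010]: 00000000  (ones: 0)
  rows 24-31 [x1,x2,x3=011]: 00110010  (ones: 3)
  rows 32-39 [x1,x2,x3=100]: 00000000  (ones: 0)
  rows 40-47 [x1,x2,x3=101]: 00000010  (ones: 1)
  rows 48-55 [x1,x2,x3=110]: 00000000  (ones: 0)
  rows 56-63 [x1,x2,x3=111]: 00000010  (ones: 1)
Satisfying assignments = 0+1+0+3+0+1+0+1 = 6

6
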